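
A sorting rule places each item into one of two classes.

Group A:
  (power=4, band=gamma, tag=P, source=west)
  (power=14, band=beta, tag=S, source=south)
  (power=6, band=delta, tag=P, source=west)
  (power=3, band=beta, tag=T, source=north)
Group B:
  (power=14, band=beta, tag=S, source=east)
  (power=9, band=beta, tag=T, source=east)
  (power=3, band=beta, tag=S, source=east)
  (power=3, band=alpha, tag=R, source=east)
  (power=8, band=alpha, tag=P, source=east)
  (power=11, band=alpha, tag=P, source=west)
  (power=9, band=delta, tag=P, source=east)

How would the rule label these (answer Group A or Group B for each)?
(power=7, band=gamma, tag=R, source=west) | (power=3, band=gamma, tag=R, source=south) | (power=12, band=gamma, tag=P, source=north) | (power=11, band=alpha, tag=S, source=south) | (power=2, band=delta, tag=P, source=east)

Group A, Group A, Group A, Group B, Group B

Every 'Group A' example satisfies: source is not east AND power ≠ 11. None of the 'Group B' examples do.
(power=7, band=gamma, tag=R, source=west): source is west, power = 7 — satisfies this, so Group A.
(power=3, band=gamma, tag=R, source=south): source is south, power = 3 — satisfies this, so Group A.
(power=12, band=gamma, tag=P, source=north): source is north, power = 12 — satisfies this, so Group A.
(power=11, band=alpha, tag=S, source=south): source is south, power = 11 — does not satisfy this, so Group B.
(power=2, band=delta, tag=P, source=east): source is east, power = 2 — does not satisfy this, so Group B.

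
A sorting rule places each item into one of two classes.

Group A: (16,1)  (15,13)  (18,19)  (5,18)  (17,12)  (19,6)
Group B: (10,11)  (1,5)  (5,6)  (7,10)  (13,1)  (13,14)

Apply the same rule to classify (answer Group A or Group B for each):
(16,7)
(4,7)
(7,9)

Group A, Group B, Group B

The rule appears to be: max ≥ 15.
(16,7) → max 16 → Group A.
(4,7) → max 7 → Group B.
(7,9) → max 9 → Group B.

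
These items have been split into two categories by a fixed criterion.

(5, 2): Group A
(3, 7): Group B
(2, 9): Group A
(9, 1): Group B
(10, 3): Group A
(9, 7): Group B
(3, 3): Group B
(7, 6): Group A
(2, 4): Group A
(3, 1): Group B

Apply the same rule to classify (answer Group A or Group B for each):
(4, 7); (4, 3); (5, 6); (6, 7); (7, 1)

Looking at the examples, the only property every 'Group A' case has and every 'Group B' case lacks is: product is even.

Group A, Group A, Group A, Group A, Group B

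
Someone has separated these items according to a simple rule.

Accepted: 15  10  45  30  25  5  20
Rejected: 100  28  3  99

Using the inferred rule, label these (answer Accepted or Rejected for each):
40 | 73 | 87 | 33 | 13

Rule: multiple of 5 AND at most 45. This holds for each 'Accepted' example and fails for each 'Rejected' one.
40: 40 = 5·8, 40 ≤ 45, qualifies → Accepted. 73: 73 = 5·14 + 3, 73 > 45, does not fit → Rejected. 87: 87 = 5·17 + 2, 87 > 45, does not fit → Rejected. 33: 33 = 5·6 + 3, 33 ≤ 45, does not fit → Rejected. 13: 13 = 5·2 + 3, 13 ≤ 45, does not fit → Rejected.

Accepted, Rejected, Rejected, Rejected, Rejected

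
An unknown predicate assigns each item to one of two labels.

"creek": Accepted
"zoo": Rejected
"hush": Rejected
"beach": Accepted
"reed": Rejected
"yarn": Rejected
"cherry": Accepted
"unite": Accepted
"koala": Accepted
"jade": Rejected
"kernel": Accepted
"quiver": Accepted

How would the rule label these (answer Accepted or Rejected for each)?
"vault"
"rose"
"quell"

Accepted, Rejected, Accepted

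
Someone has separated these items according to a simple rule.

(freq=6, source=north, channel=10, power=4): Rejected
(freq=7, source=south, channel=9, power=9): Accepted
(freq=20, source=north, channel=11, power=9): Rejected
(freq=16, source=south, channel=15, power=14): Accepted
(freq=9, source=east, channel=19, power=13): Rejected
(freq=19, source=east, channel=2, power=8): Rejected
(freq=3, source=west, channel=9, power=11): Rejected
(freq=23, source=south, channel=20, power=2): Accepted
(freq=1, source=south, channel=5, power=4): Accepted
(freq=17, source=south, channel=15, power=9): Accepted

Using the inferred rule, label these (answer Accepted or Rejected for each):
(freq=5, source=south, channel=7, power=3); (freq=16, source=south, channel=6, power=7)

Accepted, Accepted

The distinguishing property — source is south — holds for all the 'Accepted' cases and none of the 'Rejected' cases.
(freq=5, source=south, channel=7, power=3) → source is south → Accepted. (freq=16, source=south, channel=6, power=7) → source is south → Accepted.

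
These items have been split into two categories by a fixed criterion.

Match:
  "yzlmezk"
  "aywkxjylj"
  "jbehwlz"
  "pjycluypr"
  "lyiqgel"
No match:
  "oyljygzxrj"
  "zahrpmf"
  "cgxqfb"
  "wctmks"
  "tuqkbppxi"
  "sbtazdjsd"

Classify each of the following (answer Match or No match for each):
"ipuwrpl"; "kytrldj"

The simplest hypothesis consistent with all the labels is: odd length AND contains 'l'.

Match, Match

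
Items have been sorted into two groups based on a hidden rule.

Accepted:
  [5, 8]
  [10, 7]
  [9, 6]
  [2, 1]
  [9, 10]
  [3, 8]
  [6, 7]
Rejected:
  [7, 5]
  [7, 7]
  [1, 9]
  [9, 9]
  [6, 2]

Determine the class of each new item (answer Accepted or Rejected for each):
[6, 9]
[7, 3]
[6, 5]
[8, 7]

Accepted, Rejected, Accepted, Accepted

All 'Accepted' examples share one property — sum is odd — and every 'Rejected' example lacks it.
[6, 9] — 6+9 = 15, hence Accepted. [7, 3] — 7+3 = 10, hence Rejected. [6, 5] — 6+5 = 11, hence Accepted. [8, 7] — 8+7 = 15, hence Accepted.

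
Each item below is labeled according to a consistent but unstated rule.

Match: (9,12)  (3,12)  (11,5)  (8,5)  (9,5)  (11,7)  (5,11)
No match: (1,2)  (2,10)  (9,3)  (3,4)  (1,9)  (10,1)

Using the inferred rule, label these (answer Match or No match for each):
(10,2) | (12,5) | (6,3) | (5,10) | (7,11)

No match, Match, No match, Match, Match

The common property of the 'Match' items is: sum ≥ 13. No 'No match' item has it.
(10,2) → 10+2 = 12 → No match. (12,5) → 12+5 = 17 → Match. (6,3) → 6+3 = 9 → No match. (5,10) → 5+10 = 15 → Match. (7,11) → 7+11 = 18 → Match.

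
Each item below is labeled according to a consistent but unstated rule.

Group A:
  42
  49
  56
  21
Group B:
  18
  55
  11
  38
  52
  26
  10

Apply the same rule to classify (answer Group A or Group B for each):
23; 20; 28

The distinguishing property — multiple of 7 — holds for all the 'Group A' cases and none of the 'Group B' cases.
23: Group B (23 = 7·3 + 2). 20: Group B (20 = 7·2 + 6). 28: Group A (28 = 7·4).

Group B, Group B, Group A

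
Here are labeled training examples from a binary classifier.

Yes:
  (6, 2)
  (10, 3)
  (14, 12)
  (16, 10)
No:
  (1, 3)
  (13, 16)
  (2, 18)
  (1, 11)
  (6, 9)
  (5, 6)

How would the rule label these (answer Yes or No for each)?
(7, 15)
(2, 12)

No, No

'Yes' ⟺ first > second.
(7, 15) → 7 < 15 → No.
(2, 12) → 2 < 12 → No.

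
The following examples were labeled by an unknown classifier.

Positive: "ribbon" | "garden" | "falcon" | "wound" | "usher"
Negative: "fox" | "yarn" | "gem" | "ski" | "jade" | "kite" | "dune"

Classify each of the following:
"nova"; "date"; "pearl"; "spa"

Negative, Negative, Positive, Negative

All 'Positive' examples share one property — length ≥ 5 — and every 'Negative' example lacks it.
"nova" — length 4, hence Negative. "date" — length 4, hence Negative. "pearl" — length 5, hence Positive. "spa" — length 3, hence Negative.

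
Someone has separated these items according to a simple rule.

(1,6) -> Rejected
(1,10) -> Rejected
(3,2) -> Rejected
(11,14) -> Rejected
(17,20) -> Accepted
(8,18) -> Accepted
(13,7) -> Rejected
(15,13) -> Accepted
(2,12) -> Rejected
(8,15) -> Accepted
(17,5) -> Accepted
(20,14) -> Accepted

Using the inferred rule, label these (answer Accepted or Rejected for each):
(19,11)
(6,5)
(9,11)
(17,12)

Rule: max ≥ 15. This holds for each 'Accepted' example and fails for each 'Rejected' one.
(19,11) → max 19 → Accepted.
(6,5) → max 6 → Rejected.
(9,11) → max 11 → Rejected.
(17,12) → max 17 → Accepted.

Accepted, Rejected, Rejected, Accepted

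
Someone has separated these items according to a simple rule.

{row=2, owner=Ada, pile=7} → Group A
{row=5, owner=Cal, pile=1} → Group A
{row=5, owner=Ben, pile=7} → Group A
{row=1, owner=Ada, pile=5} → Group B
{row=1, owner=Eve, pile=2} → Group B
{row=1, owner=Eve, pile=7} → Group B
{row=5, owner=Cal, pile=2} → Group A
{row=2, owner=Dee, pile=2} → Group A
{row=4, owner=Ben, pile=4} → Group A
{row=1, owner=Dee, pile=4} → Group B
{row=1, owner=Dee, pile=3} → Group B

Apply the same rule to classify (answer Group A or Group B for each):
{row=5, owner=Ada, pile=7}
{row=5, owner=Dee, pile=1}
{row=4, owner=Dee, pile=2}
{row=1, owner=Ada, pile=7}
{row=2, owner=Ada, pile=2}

Group A, Group A, Group A, Group B, Group A

The pattern is that an item is 'Group A' exactly when: row ≥ 2.
{row=5, owner=Ada, pile=7} → row = 5 → Group A. {row=5, owner=Dee, pile=1} → row = 5 → Group A. {row=4, owner=Dee, pile=2} → row = 4 → Group A. {row=1, owner=Ada, pile=7} → row = 1 → Group B. {row=2, owner=Ada, pile=2} → row = 2 → Group A.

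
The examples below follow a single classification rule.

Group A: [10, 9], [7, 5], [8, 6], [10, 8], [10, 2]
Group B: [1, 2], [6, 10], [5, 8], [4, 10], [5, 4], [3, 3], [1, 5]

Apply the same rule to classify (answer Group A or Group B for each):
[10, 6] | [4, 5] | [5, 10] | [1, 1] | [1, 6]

Group A, Group B, Group B, Group B, Group B

The rule appears to be: first ≥ 7.
[10, 6] → first 10 → Group A. [4, 5] → first 4 → Group B. [5, 10] → first 5 → Group B. [1, 1] → first 1 → Group B. [1, 6] → first 1 → Group B.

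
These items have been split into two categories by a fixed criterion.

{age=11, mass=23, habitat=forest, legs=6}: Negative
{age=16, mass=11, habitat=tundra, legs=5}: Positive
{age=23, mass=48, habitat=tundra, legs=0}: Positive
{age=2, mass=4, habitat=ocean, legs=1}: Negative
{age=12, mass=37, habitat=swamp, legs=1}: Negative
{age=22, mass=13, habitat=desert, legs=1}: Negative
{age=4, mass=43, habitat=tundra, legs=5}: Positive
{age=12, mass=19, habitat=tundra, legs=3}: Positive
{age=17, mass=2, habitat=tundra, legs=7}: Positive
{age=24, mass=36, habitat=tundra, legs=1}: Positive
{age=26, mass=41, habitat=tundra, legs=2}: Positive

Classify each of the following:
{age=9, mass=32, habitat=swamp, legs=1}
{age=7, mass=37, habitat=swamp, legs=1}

The distinguishing property — habitat is tundra — holds for all the 'Positive' cases and none of the 'Negative' cases.

Negative, Negative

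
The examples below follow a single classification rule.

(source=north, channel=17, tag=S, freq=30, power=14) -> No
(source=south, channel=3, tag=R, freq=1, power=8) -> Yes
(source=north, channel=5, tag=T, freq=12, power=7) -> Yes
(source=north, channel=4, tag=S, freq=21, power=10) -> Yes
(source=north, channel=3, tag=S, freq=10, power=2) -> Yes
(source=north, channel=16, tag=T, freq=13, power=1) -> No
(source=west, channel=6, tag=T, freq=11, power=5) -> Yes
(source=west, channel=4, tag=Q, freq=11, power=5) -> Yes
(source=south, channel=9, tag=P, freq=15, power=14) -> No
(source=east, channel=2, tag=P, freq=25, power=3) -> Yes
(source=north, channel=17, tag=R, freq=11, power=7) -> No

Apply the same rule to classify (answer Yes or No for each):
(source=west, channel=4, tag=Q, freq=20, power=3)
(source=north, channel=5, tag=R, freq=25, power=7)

Yes, Yes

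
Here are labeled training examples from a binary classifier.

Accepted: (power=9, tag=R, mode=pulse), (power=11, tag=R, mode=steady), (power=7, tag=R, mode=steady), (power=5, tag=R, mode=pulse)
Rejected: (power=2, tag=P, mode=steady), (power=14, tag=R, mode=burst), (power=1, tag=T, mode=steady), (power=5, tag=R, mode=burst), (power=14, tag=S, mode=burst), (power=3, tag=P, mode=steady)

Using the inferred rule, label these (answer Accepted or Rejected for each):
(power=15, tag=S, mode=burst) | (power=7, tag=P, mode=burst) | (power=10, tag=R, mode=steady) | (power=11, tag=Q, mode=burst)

The simplest hypothesis consistent with all the labels is: tag is R AND mode is not burst.

Rejected, Rejected, Accepted, Rejected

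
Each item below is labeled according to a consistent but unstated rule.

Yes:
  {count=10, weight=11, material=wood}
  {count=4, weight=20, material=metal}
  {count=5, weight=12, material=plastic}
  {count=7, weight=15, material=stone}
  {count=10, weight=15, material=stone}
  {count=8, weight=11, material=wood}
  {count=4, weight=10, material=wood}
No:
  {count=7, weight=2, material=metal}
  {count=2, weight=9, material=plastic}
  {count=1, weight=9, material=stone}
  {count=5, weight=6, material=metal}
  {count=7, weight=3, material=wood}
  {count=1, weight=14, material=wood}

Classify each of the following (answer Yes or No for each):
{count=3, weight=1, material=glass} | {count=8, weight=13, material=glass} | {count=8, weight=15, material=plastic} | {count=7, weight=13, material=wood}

One predicate separates the groups cleanly: weight ≥ 9 AND count ≥ 4.

No, Yes, Yes, Yes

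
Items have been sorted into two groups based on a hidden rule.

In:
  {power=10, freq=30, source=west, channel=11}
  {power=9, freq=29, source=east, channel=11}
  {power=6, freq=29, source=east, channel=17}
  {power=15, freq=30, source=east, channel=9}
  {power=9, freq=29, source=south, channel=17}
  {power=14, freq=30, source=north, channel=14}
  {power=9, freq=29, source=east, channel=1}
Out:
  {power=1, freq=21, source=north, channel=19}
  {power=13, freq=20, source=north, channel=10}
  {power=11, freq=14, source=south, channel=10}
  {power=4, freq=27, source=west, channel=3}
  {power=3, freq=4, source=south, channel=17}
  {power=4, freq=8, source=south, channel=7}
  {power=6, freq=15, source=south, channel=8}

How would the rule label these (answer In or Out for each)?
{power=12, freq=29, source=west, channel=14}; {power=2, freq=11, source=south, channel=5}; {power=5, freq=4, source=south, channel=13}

A rule that fits every label: freq ≥ 29 — true of each 'In' example, false of each 'Out' one.
{power=12, freq=29, source=west, channel=14}: freq = 29 — has this property, so In. {power=2, freq=11, source=south, channel=5}: freq = 11 — does not fit, so Out. {power=5, freq=4, source=south, channel=13}: freq = 4 — does not fit, so Out.

In, Out, Out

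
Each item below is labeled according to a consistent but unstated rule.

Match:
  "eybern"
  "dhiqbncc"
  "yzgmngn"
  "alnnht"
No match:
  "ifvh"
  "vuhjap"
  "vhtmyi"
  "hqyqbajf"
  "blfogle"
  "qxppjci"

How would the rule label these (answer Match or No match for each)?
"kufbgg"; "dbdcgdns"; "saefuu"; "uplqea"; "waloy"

No match, Match, No match, No match, No match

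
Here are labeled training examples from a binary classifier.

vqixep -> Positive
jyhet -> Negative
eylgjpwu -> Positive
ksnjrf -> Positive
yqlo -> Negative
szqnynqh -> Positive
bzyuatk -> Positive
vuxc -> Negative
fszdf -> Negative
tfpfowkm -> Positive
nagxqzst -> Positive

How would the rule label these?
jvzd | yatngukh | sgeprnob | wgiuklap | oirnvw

Negative, Positive, Positive, Positive, Positive

Rule: length ≥ 6. This holds for each 'Positive' example and fails for each 'Negative' one.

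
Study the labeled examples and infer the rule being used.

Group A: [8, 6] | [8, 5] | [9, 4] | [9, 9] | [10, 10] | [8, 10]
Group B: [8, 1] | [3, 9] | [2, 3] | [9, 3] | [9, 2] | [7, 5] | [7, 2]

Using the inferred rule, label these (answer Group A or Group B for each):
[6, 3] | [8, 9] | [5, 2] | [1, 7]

Group B, Group A, Group B, Group B

All 'Group A' examples share one property — sum ≥ 13 — and every 'Group B' example lacks it.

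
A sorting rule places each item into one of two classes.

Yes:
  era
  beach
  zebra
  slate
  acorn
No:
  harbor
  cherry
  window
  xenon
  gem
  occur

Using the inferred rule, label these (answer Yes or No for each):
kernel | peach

No, Yes

The simplest hypothesis consistent with all the labels is: odd length AND contains 'a'.
No: kernel, since length 6, no 'a'. Yes: peach, since length 5, has 'a'.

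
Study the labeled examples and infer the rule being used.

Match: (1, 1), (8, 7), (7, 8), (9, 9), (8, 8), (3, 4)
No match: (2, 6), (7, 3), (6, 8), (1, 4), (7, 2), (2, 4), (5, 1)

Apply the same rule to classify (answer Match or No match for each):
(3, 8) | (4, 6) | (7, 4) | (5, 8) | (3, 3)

The distinguishing property — |first − second| ≤ 1 — holds for all the 'Match' cases and none of the 'No match' cases.
No match: (3, 8), since |3−8| = 5.
No match: (4, 6), since |4−6| = 2.
No match: (7, 4), since |7−4| = 3.
No match: (5, 8), since |5−8| = 3.
Match: (3, 3), since |3−3| = 0.

No match, No match, No match, No match, Match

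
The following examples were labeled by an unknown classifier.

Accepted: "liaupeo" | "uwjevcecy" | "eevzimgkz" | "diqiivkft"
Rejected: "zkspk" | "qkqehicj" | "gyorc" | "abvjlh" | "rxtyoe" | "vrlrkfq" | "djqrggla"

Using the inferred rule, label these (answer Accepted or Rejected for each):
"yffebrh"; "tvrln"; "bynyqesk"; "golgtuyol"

The rule appears to be: has ≥ 3 vowels.
"yffebrh": 1 vowel, does not fit → Rejected.
"tvrln": 0 vowels, does not fit → Rejected.
"bynyqesk": 1 vowel, does not fit → Rejected.
"golgtuyol": 3 vowels, qualifies → Accepted.

Rejected, Rejected, Rejected, Accepted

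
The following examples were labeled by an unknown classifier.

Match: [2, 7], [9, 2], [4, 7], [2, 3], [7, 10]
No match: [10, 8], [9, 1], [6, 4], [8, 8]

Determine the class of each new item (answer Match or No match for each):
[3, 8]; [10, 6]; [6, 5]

Match, No match, Match

Looking at the examples, the only property every 'Match' case has and every 'No match' case lacks is: sum is odd.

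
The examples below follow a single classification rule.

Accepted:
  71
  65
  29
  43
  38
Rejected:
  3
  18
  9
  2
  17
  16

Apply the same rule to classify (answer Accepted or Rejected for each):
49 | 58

Accepted, Accepted

'Accepted' ⟺ at least 29.
49: 49 ≥ 29, qualifies → Accepted.
58: 58 ≥ 29, qualifies → Accepted.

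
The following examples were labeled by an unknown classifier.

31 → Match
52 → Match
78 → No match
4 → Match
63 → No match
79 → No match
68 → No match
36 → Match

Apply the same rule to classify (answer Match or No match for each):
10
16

'Match' ⟺ at most 52.

Match, Match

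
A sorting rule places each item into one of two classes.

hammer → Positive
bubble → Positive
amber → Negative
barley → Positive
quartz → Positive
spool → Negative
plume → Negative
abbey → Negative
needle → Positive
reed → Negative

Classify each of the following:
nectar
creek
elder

Positive, Negative, Negative

The common property of the 'Positive' items is: length 6. No 'Negative' item has it.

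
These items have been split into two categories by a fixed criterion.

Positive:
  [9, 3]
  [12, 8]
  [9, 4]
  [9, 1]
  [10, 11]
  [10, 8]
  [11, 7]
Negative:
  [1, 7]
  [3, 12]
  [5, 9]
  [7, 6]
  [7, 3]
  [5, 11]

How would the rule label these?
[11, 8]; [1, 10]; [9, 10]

Positive, Negative, Positive

The classifier is using: first ≥ 8.
[11, 8]: first 11 — meets the rule, so Positive.
[1, 10]: first 1 — doesn't qualify, so Negative.
[9, 10]: first 9 — meets the rule, so Positive.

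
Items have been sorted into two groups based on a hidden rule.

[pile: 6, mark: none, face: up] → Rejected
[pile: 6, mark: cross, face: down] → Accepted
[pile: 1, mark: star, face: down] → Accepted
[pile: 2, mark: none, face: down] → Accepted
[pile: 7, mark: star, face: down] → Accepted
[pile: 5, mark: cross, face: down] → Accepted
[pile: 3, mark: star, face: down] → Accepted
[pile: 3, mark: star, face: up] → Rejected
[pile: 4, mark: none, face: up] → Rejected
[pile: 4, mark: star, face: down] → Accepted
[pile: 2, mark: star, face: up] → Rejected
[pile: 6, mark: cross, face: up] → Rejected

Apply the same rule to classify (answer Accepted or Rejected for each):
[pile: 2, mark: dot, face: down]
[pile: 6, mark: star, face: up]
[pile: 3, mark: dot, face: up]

The common property of the 'Accepted' items is: face is down. No 'Rejected' item has it.
Accepted: [pile: 2, mark: dot, face: down], since face is down.
Rejected: [pile: 6, mark: star, face: up], since face is up.
Rejected: [pile: 3, mark: dot, face: up], since face is up.

Accepted, Rejected, Rejected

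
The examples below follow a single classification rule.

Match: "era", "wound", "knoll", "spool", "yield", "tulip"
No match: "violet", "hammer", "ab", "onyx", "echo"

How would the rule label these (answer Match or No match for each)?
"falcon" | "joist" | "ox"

The common property of the 'Match' items is: odd length. No 'No match' item has it.
"falcon" → length 6 → No match.
"joist" → length 5 → Match.
"ox" → length 2 → No match.

No match, Match, No match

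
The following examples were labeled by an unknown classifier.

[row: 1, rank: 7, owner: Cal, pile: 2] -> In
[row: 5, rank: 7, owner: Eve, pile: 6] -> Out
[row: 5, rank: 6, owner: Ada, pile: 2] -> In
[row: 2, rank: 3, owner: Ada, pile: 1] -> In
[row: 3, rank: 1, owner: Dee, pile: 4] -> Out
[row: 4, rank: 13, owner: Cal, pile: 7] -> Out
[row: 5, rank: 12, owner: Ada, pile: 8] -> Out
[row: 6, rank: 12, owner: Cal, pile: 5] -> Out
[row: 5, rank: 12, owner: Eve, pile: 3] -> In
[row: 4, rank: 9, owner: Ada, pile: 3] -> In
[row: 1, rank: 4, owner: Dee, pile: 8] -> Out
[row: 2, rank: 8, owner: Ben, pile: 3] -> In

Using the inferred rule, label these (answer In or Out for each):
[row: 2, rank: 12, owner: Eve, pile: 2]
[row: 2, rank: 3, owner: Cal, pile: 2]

In, In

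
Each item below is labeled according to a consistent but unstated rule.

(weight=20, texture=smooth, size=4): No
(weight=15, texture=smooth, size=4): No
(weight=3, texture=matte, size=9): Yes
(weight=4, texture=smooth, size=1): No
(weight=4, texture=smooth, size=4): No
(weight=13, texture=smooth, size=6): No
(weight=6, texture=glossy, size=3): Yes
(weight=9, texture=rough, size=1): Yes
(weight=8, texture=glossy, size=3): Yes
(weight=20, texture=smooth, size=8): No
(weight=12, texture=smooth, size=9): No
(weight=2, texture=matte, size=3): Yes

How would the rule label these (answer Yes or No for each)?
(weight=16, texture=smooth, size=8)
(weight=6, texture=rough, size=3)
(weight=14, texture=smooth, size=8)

The classifier is using: texture is not smooth.
(weight=16, texture=smooth, size=8) → texture is smooth → No.
(weight=6, texture=rough, size=3) → texture is rough → Yes.
(weight=14, texture=smooth, size=8) → texture is smooth → No.

No, Yes, No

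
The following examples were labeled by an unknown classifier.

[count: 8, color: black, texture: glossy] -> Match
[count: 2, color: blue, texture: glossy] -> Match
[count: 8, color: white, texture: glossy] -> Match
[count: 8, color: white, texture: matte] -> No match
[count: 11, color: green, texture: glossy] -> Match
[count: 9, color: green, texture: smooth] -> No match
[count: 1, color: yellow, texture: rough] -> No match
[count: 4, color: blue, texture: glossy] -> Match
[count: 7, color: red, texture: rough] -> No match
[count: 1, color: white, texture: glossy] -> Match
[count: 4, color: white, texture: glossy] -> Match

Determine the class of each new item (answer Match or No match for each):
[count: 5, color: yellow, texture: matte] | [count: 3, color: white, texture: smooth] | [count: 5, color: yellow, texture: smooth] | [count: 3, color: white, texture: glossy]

No match, No match, No match, Match

The rule appears to be: texture is glossy.
[count: 5, color: yellow, texture: matte] → texture is matte → No match.
[count: 3, color: white, texture: smooth] → texture is smooth → No match.
[count: 5, color: yellow, texture: smooth] → texture is smooth → No match.
[count: 3, color: white, texture: glossy] → texture is glossy → Match.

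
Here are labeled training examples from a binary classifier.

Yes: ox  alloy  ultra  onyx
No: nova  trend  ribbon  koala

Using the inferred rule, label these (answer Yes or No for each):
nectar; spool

No, No

The common property of the 'Yes' items is: starts with a vowel. No 'No' item has it.
nectar: No (starts with 'n').
spool: No (starts with 's').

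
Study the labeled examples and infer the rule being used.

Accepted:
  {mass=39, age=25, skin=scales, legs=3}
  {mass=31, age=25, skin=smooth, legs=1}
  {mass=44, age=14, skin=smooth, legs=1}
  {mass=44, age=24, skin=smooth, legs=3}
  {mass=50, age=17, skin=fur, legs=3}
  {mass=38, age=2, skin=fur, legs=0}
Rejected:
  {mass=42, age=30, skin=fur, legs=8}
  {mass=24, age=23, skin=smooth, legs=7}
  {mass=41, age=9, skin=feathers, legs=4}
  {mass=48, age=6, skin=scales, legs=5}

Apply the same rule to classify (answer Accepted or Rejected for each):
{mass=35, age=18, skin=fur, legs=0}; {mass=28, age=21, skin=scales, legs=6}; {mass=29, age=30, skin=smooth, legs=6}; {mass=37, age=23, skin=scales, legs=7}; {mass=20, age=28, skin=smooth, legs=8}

Accepted, Rejected, Rejected, Rejected, Rejected

The rule appears to be: legs ≤ 3.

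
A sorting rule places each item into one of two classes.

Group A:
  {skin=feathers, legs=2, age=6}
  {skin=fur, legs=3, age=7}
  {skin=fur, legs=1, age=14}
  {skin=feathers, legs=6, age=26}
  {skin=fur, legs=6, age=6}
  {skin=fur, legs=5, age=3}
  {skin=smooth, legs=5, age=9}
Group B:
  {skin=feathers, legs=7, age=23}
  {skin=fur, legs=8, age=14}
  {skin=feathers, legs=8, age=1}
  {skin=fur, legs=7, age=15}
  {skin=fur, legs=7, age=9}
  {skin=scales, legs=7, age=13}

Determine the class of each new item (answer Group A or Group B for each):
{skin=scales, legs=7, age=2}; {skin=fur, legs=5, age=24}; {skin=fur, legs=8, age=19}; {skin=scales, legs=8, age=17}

Group B, Group A, Group B, Group B

The simplest hypothesis consistent with all the labels is: legs ≤ 6.
{skin=scales, legs=7, age=2} — legs = 7, hence Group B.
{skin=fur, legs=5, age=24} — legs = 5, hence Group A.
{skin=fur, legs=8, age=19} — legs = 8, hence Group B.
{skin=scales, legs=8, age=17} — legs = 8, hence Group B.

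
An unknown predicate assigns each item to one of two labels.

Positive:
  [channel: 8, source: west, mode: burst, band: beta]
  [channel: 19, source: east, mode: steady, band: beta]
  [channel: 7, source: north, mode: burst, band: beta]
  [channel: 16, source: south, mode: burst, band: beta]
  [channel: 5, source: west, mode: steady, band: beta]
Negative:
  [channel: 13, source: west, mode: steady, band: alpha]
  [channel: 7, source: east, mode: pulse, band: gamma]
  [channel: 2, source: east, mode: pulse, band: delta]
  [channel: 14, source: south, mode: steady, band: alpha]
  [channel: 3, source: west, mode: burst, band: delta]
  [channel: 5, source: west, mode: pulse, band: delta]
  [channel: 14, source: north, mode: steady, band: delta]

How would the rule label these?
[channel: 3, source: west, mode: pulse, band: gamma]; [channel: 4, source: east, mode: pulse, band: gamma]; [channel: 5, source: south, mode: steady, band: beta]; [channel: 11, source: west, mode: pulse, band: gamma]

The pattern is that an item is 'Positive' exactly when: band is beta.
[channel: 3, source: west, mode: pulse, band: gamma] → band is gamma → Negative.
[channel: 4, source: east, mode: pulse, band: gamma] → band is gamma → Negative.
[channel: 5, source: south, mode: steady, band: beta] → band is beta → Positive.
[channel: 11, source: west, mode: pulse, band: gamma] → band is gamma → Negative.

Negative, Negative, Positive, Negative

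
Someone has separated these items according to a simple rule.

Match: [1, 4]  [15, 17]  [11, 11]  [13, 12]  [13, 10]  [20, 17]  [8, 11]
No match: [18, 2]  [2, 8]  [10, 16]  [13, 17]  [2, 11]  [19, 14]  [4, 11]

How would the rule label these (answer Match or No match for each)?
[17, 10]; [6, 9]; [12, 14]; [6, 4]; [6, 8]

No match, Match, Match, Match, Match

One predicate separates the groups cleanly: |first − second| ≤ 3.
[17, 10]: |17−10| = 7, does not satisfy this → No match.
[6, 9]: |6−9| = 3, satisfies this → Match.
[12, 14]: |12−14| = 2, satisfies this → Match.
[6, 4]: |6−4| = 2, satisfies this → Match.
[6, 8]: |6−8| = 2, satisfies this → Match.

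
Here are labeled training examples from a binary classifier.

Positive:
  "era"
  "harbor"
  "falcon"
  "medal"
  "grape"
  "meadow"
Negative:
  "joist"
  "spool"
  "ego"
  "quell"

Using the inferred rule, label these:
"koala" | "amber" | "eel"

Looking at the examples, the only property every 'Positive' case has and every 'Negative' case lacks is: contains 'a'.
"koala": Positive (has 'a'). "amber": Positive (has 'a'). "eel": Negative (no 'a').

Positive, Positive, Negative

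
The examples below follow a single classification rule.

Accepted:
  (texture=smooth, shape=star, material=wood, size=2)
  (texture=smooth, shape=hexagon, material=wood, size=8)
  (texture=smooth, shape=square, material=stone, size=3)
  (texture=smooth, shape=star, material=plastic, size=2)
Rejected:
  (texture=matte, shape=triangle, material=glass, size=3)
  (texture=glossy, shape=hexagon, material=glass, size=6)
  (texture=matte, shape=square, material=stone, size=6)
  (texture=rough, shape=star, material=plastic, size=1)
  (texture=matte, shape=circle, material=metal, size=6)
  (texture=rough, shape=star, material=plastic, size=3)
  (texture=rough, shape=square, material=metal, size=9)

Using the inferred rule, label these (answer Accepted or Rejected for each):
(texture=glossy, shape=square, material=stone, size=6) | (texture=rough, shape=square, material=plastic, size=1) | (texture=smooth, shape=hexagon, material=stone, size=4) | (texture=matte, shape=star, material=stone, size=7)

Every 'Accepted' example satisfies: texture is smooth. None of the 'Rejected' examples do.

Rejected, Rejected, Accepted, Rejected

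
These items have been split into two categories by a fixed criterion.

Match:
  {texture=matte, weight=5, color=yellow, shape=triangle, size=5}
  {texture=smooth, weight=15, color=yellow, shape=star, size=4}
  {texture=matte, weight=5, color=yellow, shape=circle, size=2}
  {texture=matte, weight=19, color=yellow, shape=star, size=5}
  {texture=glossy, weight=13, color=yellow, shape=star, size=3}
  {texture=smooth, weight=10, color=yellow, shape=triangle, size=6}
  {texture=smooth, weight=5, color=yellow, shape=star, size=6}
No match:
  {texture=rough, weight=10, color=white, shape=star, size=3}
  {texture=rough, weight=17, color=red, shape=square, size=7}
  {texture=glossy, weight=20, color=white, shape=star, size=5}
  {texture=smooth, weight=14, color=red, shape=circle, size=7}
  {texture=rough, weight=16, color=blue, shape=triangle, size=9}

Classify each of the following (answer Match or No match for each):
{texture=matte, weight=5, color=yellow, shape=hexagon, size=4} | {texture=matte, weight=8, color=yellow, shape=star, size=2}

Match, Match

The rule appears to be: color is yellow.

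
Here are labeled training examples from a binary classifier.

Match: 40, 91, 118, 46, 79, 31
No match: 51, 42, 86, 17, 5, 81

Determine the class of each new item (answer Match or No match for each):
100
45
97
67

One predicate separates the groups cleanly: ≡ 1 (mod 3).
Match: 100, since 100 mod 3 = 1. No match: 45, since 45 mod 3 = 0. Match: 97, since 97 mod 3 = 1. Match: 67, since 67 mod 3 = 1.

Match, No match, Match, Match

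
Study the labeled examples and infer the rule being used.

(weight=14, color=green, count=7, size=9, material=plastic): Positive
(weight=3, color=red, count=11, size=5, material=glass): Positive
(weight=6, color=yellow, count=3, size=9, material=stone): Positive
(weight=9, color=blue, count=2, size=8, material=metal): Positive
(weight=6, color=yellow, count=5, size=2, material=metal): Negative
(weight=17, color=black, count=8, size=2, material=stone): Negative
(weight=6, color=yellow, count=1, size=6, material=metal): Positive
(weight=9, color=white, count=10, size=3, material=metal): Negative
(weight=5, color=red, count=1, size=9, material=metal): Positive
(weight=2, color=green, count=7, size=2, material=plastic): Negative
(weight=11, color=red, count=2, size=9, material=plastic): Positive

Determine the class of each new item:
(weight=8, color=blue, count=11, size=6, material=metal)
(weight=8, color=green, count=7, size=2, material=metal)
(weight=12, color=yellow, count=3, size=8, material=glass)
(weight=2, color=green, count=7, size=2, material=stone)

Positive, Negative, Positive, Negative

A rule that fits every label: size ≥ 5 — true of each 'Positive' example, false of each 'Negative' one.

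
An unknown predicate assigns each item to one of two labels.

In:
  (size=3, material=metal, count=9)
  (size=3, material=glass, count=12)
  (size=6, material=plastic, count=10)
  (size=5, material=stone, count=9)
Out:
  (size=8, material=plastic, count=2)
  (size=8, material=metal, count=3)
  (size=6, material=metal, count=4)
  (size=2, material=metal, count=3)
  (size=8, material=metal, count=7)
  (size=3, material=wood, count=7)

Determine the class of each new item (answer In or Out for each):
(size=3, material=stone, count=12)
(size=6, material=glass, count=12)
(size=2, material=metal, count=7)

The simplest hypothesis consistent with all the labels is: count ≥ 9.
(size=3, material=stone, count=12): In (count = 12). (size=6, material=glass, count=12): In (count = 12). (size=2, material=metal, count=7): Out (count = 7).

In, In, Out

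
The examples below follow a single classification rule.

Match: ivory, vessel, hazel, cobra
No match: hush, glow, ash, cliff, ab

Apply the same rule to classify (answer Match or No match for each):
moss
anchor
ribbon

The classifier is using: has ≥ 2 vowels.
moss: 1 vowel — doesn't match, so No match. anchor: 2 vowels — matches, so Match. ribbon: 2 vowels — matches, so Match.

No match, Match, Match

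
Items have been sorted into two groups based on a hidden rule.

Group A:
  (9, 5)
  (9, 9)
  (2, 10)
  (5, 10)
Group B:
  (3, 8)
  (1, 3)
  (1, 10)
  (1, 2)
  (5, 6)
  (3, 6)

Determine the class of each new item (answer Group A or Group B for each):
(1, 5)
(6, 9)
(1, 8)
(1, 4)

Group B, Group A, Group B, Group B

The distinguishing property — sum ≥ 12 — holds for all the 'Group A' cases and none of the 'Group B' cases.
(1, 5) — 1+5 = 6, hence Group B. (6, 9) — 6+9 = 15, hence Group A. (1, 8) — 1+8 = 9, hence Group B. (1, 4) — 1+4 = 5, hence Group B.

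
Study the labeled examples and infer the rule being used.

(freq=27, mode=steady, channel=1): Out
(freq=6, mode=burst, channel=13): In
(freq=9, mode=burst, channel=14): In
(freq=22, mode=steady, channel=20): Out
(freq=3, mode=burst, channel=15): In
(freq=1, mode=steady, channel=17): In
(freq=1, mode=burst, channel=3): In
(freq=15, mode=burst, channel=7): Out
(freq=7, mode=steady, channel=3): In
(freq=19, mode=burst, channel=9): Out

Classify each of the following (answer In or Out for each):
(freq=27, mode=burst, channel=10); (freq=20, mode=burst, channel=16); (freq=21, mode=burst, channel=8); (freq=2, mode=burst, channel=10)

The classifier is using: freq ≤ 9.
(freq=27, mode=burst, channel=10): Out (freq = 27). (freq=20, mode=burst, channel=16): Out (freq = 20). (freq=21, mode=burst, channel=8): Out (freq = 21). (freq=2, mode=burst, channel=10): In (freq = 2).

Out, Out, Out, In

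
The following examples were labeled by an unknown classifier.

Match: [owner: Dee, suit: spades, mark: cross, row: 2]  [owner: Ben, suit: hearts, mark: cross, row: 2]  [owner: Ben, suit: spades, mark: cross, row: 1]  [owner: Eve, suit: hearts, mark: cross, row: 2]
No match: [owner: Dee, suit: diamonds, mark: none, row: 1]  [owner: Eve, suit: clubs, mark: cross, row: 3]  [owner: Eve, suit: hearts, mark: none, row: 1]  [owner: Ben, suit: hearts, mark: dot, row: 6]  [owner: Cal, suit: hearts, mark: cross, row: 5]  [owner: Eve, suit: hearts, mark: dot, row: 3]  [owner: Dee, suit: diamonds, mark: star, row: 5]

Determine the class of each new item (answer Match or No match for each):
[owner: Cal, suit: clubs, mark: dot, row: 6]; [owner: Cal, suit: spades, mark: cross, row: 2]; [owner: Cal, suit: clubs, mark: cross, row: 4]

Every 'Match' example satisfies: mark is cross AND row ≤ 2. None of the 'No match' examples do.

No match, Match, No match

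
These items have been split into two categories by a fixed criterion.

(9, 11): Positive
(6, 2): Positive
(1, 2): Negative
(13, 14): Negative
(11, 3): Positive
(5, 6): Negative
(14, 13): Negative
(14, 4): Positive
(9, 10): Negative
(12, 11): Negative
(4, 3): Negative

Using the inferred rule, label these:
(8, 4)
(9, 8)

Positive, Negative

'Positive' ⟺ sum is even.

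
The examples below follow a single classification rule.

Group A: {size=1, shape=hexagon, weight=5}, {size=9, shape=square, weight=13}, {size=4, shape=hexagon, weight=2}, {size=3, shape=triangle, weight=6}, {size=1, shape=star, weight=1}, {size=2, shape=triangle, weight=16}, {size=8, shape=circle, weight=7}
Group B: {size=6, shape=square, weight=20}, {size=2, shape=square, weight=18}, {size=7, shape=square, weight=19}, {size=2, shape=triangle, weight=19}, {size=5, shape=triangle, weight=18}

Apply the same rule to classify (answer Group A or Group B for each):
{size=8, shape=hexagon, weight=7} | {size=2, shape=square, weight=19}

A rule that fits every label: weight ≤ 16 — true of each 'Group A' example, false of each 'Group B' one.
{size=8, shape=hexagon, weight=7}: weight = 7 — satisfies this, so Group A. {size=2, shape=square, weight=19}: weight = 19 — doesn't qualify, so Group B.

Group A, Group B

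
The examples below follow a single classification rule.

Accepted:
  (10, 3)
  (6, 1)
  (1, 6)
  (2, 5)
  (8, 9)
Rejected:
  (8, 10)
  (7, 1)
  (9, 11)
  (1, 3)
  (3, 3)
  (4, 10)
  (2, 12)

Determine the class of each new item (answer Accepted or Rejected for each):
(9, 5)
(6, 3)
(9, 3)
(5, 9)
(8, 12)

Rejected, Accepted, Rejected, Rejected, Rejected

Checking candidate rules against both groups, what survives is: sum is odd.
(9, 5): 9+5 = 14, doesn't qualify → Rejected. (6, 3): 6+3 = 9, has this property → Accepted. (9, 3): 9+3 = 12, doesn't qualify → Rejected. (5, 9): 5+9 = 14, doesn't qualify → Rejected. (8, 12): 8+12 = 20, doesn't qualify → Rejected.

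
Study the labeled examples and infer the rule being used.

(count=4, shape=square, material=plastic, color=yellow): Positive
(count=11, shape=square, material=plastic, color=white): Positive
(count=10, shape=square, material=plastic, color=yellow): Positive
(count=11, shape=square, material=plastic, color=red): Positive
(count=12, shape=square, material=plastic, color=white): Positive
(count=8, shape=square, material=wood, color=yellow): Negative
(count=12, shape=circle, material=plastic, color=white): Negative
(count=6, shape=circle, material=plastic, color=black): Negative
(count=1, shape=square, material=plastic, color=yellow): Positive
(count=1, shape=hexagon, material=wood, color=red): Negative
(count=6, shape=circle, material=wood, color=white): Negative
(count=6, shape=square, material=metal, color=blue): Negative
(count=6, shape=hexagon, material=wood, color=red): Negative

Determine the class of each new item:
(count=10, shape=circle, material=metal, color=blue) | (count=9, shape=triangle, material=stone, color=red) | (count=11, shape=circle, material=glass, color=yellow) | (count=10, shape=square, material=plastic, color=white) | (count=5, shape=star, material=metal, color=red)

Negative, Negative, Negative, Positive, Negative

The distinguishing property — shape is square AND material is plastic — holds for all the 'Positive' cases and none of the 'Negative' cases.
Negative: (count=10, shape=circle, material=metal, color=blue), since shape is circle, material is metal.
Negative: (count=9, shape=triangle, material=stone, color=red), since shape is triangle, material is stone.
Negative: (count=11, shape=circle, material=glass, color=yellow), since shape is circle, material is glass.
Positive: (count=10, shape=square, material=plastic, color=white), since shape is square, material is plastic.
Negative: (count=5, shape=star, material=metal, color=red), since shape is star, material is metal.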